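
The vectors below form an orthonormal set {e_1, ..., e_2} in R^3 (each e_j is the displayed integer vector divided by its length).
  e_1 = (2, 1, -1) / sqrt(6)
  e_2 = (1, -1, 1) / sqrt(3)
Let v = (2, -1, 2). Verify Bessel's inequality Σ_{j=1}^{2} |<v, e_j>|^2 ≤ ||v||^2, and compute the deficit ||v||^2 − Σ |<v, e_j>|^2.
Σ |<v, e_j>|^2 = 17/2; ||v||^2 = 9; deficit = 1/2

Write each e_j = u_j / sqrt(<u_j, u_j>) where u_j is the displayed integer vector. Then <v, e_j> = <v, u_j> / sqrt(<u_j, u_j>), so |<v, e_j>|^2 = <v, u_j>^2 / <u_j, u_j>.
Coefficients: <v, e_1> = 1/sqrt(6), <v, e_2> = 5/sqrt(3).
Square and sum: Σ |<v, e_j>|^2 = 17/2.
Compute ||v||^2 = v·v = 9.
Deficit = 9 − 17/2 = 1/2 ≥ 0, confirming Bessel's inequality. (The deficit equals ||v − Σ <v,e_j> e_j||^2, the squared distance from v to span{e_j}.)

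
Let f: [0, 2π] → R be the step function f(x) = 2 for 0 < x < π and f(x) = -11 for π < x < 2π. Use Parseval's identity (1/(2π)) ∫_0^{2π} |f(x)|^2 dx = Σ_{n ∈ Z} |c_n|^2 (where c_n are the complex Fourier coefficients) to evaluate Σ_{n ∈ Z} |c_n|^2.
Σ |c_n|^2 = 125/2

Parseval equates the L^2 energy of f (normalised by 1/(2π)) with the ℓ^2 sum of its Fourier coefficients: (1/(2π)) ∫_0^{2π} |f|^2 = Σ |c_n|^2.
Compute the left side: (1/(2π)) [∫_0^π 2^2 dx + ∫_π^{2π} (-11)^2 dx] = (1/(2π)) · (4π + 121π) = (4 + 121)/2 = 125/2.
So Σ_{n ∈ Z} |c_n|^2 = 125/2.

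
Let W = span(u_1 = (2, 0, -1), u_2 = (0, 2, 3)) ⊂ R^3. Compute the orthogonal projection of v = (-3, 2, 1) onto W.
proj_W(v) = (-5/2, 1/2, 2)

Set up U = [u_1 | ... | u_2] ∈ R^(3×2). The projector onto W = col(U) is P = U (U^T U)^(-1) U^T.
Compute U^T U =
  [5, -3]
  [-3, 13],
and U^T v = (-7, 7).
Solve U^T U · c = U^T v for the coefficients: c = (-5/4, 1/4). The projection is proj_W(v) = U c.
Check: (v - proj_W(v)) · u_1 = 0  (should be 0).
Check: (v - proj_W(v)) · u_2 = 0  (should be 0).
Result: proj_W(v) = (-5/2, 1/2, 2).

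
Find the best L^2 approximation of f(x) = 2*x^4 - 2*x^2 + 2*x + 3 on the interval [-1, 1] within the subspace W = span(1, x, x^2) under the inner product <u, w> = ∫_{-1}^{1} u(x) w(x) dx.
g(x) = -2*x^2/7 + 2*x + 99/35

The best approximation g ∈ W is the orthogonal projection of f onto W. Writing g = a_0 + a_1 x + a_2 x^2, the coefficients solve the normal equations G · a = b where
  G_{ij} = <φ_i, φ_j> and b_i = <f, φ_i>, with φ_0 = 1, φ_1 = x, φ_2 = x^2.
G =
  [2, 0, 2/3]
  [0, 2/3, 0]
  [2/3, 0, 2/5],
b = (82/15, 4/3, 62/35).
Solving gives a_0 = 99/35, a_1 = 2, a_2 = -2/7, so
  g(x) = -2*x^2/7 + 2*x + 99/35.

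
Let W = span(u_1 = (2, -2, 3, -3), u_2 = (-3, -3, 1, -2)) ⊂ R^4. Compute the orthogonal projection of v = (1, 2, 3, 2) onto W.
proj_W(v) = (1033/517, 581/517, 70/517, 199/517)

Set up U = [u_1 | ... | u_2] ∈ R^(4×2). The projector onto W = col(U) is P = U (U^T U)^(-1) U^T.
Compute U^T U =
  [26, 9]
  [9, 23],
and U^T v = (1, -10).
Solve U^T U · c = U^T v for the coefficients: c = (113/517, -269/517). The projection is proj_W(v) = U c.
Check: (v - proj_W(v)) · u_1 = 0  (should be 0).
Check: (v - proj_W(v)) · u_2 = 0  (should be 0).
Result: proj_W(v) = (1033/517, 581/517, 70/517, 199/517).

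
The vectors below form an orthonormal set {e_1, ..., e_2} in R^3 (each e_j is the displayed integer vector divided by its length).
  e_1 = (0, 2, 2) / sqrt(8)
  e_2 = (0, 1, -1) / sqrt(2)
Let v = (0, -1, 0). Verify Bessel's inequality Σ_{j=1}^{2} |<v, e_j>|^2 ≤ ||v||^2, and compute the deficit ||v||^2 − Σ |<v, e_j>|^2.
Σ |<v, e_j>|^2 = 1; ||v||^2 = 1; deficit = 0

Write each e_j = u_j / sqrt(<u_j, u_j>) where u_j is the displayed integer vector. Then <v, e_j> = <v, u_j> / sqrt(<u_j, u_j>), so |<v, e_j>|^2 = <v, u_j>^2 / <u_j, u_j>.
Coefficients: <v, e_1> = -2/sqrt(8), <v, e_2> = -1/sqrt(2).
Square and sum: Σ |<v, e_j>|^2 = 1.
Compute ||v||^2 = v·v = 1.
Deficit = 1 − 1 = 0 ≥ 0, confirming Bessel's inequality. (The deficit equals ||v − Σ <v,e_j> e_j||^2, the squared distance from v to span{e_j}.)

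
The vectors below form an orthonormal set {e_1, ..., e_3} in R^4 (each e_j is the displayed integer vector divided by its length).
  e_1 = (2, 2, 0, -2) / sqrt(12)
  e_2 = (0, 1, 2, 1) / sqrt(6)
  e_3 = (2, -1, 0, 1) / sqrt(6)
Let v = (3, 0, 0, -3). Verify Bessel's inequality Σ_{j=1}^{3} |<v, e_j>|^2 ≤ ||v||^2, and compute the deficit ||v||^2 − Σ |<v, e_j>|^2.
Σ |<v, e_j>|^2 = 15; ||v||^2 = 18; deficit = 3

Write each e_j = u_j / sqrt(<u_j, u_j>) where u_j is the displayed integer vector. Then <v, e_j> = <v, u_j> / sqrt(<u_j, u_j>), so |<v, e_j>|^2 = <v, u_j>^2 / <u_j, u_j>.
Coefficients: <v, e_1> = 12/sqrt(12), <v, e_2> = -3/sqrt(6), <v, e_3> = 3/sqrt(6).
Square and sum: Σ |<v, e_j>|^2 = 15.
Compute ||v||^2 = v·v = 18.
Deficit = 18 − 15 = 3 ≥ 0, confirming Bessel's inequality. (The deficit equals ||v − Σ <v,e_j> e_j||^2, the squared distance from v to span{e_j}.)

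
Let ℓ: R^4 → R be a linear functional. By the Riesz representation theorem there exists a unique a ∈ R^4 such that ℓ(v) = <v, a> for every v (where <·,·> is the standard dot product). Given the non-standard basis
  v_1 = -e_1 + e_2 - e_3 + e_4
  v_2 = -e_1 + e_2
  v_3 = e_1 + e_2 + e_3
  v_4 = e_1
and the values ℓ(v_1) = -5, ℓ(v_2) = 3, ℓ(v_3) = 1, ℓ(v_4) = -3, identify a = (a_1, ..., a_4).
a = (-3, 0, 4, -4)

Write a = (a_1, ..., a_4) in the standard basis. For each basis vector v_i, ℓ(v_i) = <v_i, a> is a linear equation in the a_j's. Collect the n equations into a matrix system V a = ℓ, where row i of V is v_i (expressed in the standard basis). Since V is invertible (lower-triangular with 1s on the diagonal, up to permutation), solve by back-substitution:
  V =
[[-1, 1, -1, 1],
 [-1, 1, 0, 0],
 [1, 1, 1, 0],
 [1, 0, 0, 0]]
  V a = (-5, 3, 1, -3)
Solving gives a = (-3, 0, 4, -4).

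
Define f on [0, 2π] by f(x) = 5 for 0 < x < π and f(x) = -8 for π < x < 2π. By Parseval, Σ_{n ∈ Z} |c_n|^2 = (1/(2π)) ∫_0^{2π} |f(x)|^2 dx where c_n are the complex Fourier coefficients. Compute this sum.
Σ |c_n|^2 = 89/2

Parseval equates the L^2 energy of f (normalised by 1/(2π)) with the ℓ^2 sum of its Fourier coefficients: (1/(2π)) ∫_0^{2π} |f|^2 = Σ |c_n|^2.
Compute the left side: (1/(2π)) [∫_0^π 5^2 dx + ∫_π^{2π} (-8)^2 dx] = (1/(2π)) · (25π + 64π) = (25 + 64)/2 = 89/2.
So Σ_{n ∈ Z} |c_n|^2 = 89/2.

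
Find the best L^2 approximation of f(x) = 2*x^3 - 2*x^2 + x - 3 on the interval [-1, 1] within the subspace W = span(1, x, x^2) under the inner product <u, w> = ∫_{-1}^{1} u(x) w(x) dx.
g(x) = -2*x^2 + 11*x/5 - 3

The best approximation g ∈ W is the orthogonal projection of f onto W. Writing g = a_0 + a_1 x + a_2 x^2, the coefficients solve the normal equations G · a = b where
  G_{ij} = <φ_i, φ_j> and b_i = <f, φ_i>, with φ_0 = 1, φ_1 = x, φ_2 = x^2.
G =
  [2, 0, 2/3]
  [0, 2/3, 0]
  [2/3, 0, 2/5],
b = (-22/3, 22/15, -14/5).
Solving gives a_0 = -3, a_1 = 11/5, a_2 = -2, so
  g(x) = -2*x^2 + 11*x/5 - 3.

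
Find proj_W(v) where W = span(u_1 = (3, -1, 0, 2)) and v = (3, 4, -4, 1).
proj_W(v) = (3/2, -1/2, 0, 1)

Set up U = [u_1 | ... | u_1] ∈ R^(4×1). The projector onto W = col(U) is P = U (U^T U)^(-1) U^T.
Compute U^T U =
  [14],
and U^T v = (7).
Solve U^T U · c = U^T v for the coefficients: c = (1/2). The projection is proj_W(v) = U c.
Check: (v - proj_W(v)) · u_1 = 0  (should be 0).
Result: proj_W(v) = (3/2, -1/2, 0, 1).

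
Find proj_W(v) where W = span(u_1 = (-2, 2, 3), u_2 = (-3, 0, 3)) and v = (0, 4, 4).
proj_W(v) = (-8/9, 40/9, 28/9)

Set up U = [u_1 | ... | u_2] ∈ R^(3×2). The projector onto W = col(U) is P = U (U^T U)^(-1) U^T.
Compute U^T U =
  [17, 15]
  [15, 18],
and U^T v = (20, 12).
Solve U^T U · c = U^T v for the coefficients: c = (20/9, -32/27). The projection is proj_W(v) = U c.
Check: (v - proj_W(v)) · u_1 = 0  (should be 0).
Check: (v - proj_W(v)) · u_2 = 0  (should be 0).
Result: proj_W(v) = (-8/9, 40/9, 28/9).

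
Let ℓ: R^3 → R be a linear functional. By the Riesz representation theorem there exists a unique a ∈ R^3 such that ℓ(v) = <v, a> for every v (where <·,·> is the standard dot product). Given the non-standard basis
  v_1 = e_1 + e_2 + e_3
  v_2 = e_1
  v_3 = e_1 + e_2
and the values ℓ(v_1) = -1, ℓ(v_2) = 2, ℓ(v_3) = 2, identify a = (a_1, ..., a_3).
a = (2, 0, -3)

Write a = (a_1, ..., a_3) in the standard basis. For each basis vector v_i, ℓ(v_i) = <v_i, a> is a linear equation in the a_j's. Collect the n equations into a matrix system V a = ℓ, where row i of V is v_i (expressed in the standard basis). Since V is invertible (lower-triangular with 1s on the diagonal, up to permutation), solve by back-substitution:
  V =
[[1, 1, 1],
 [1, 0, 0],
 [1, 1, 0]]
  V a = (-1, 2, 2)
Solving gives a = (2, 0, -3).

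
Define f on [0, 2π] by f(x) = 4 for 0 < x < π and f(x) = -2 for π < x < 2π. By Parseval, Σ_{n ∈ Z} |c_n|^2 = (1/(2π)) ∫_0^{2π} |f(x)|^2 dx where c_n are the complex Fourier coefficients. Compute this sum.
Σ |c_n|^2 = 10

Parseval equates the L^2 energy of f (normalised by 1/(2π)) with the ℓ^2 sum of its Fourier coefficients: (1/(2π)) ∫_0^{2π} |f|^2 = Σ |c_n|^2.
Compute the left side: (1/(2π)) [∫_0^π 4^2 dx + ∫_π^{2π} (-2)^2 dx] = (1/(2π)) · (16π + 4π) = (16 + 4)/2 = 10.
So Σ_{n ∈ Z} |c_n|^2 = 10.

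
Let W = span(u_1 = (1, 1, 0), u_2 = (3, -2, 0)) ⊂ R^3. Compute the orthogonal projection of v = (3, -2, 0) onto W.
proj_W(v) = (3, -2, 0)

Set up U = [u_1 | ... | u_2] ∈ R^(3×2). The projector onto W = col(U) is P = U (U^T U)^(-1) U^T.
Compute U^T U =
  [2, 1]
  [1, 13],
and U^T v = (1, 13).
Solve U^T U · c = U^T v for the coefficients: c = (0, 1). The projection is proj_W(v) = U c.
Check: (v - proj_W(v)) · u_1 = 0  (should be 0).
Check: (v - proj_W(v)) · u_2 = 0  (should be 0).
Result: proj_W(v) = (3, -2, 0).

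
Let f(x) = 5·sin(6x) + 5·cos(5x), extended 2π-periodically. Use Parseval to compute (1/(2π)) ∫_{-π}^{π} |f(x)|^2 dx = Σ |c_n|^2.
Σ |c_n|^2 = 25

Expand |f|^2 and use orthogonality of {sin(nx), cos(mx)} on [-π, π]:
  ∫_{-π}^{π} sin(nx)^2 dx = π, ∫ cos(mx)^2 dx = π, and cross terms integrate to 0.
So ∫_{-π}^{π} f(x)^2 dx = 5^2 · π + 5^2 · π = (25 + 25)π.
Divide by 2π: (25 + 25)/2 = 25.
By Parseval, this equals Σ |c_n|^2.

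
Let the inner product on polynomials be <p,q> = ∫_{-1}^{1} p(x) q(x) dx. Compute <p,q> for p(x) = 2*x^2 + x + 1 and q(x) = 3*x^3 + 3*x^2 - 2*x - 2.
<p,q> = -12/5

Expand the product: p(x)·q(x) = 6*x^5 + 9*x^4 + 2*x^3 - 3*x^2 - 4*x - 2.
∫_{-1}^{1} of each monomial x^k gives [2/(k+1) if k even, 0 if k odd]. Integrating term-by-term (or equivalently evaluating the antiderivative F(x) = x^6 + 9*x^5/5 + x^4/2 - x^3 - 2*x^2 - 2*x at the endpoints):
  F(1) − F(−1) = -17/10 − (7/10) = -12/5.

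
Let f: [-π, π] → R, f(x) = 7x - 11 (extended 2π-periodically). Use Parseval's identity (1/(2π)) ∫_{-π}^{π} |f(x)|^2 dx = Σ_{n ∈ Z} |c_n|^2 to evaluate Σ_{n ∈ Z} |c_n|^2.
Σ |c_n|^2 = 49π^2/3 + 121

Expand and integrate term by term over [-π, π]:
  ∫ (7x)^2 dx = 49·(2π^3/3); ∫ 2·7·(-11)·x dx = 0 (odd integrand); ∫ (-11)^2 dx = 121·2π.
So (1/(2π)) ∫_{-π}^{π} (7x - 11)^2 dx = 49π^2/3 + 121 = 49π^2/3 + 121.
Parseval ⇒ Σ |c_n|^2 = 49π^2/3 + 121.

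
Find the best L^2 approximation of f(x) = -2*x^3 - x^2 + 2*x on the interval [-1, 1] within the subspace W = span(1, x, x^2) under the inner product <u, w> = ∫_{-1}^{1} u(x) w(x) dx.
g(x) = -x^2 + 4*x/5

The best approximation g ∈ W is the orthogonal projection of f onto W. Writing g = a_0 + a_1 x + a_2 x^2, the coefficients solve the normal equations G · a = b where
  G_{ij} = <φ_i, φ_j> and b_i = <f, φ_i>, with φ_0 = 1, φ_1 = x, φ_2 = x^2.
G =
  [2, 0, 2/3]
  [0, 2/3, 0]
  [2/3, 0, 2/5],
b = (-2/3, 8/15, -2/5).
Solving gives a_0 = 0, a_1 = 4/5, a_2 = -1, so
  g(x) = -x^2 + 4*x/5.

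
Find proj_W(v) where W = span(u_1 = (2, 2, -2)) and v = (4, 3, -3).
proj_W(v) = (10/3, 10/3, -10/3)

Set up U = [u_1 | ... | u_1] ∈ R^(3×1). The projector onto W = col(U) is P = U (U^T U)^(-1) U^T.
Compute U^T U =
  [12],
and U^T v = (20).
Solve U^T U · c = U^T v for the coefficients: c = (5/3). The projection is proj_W(v) = U c.
Check: (v - proj_W(v)) · u_1 = 0  (should be 0).
Result: proj_W(v) = (10/3, 10/3, -10/3).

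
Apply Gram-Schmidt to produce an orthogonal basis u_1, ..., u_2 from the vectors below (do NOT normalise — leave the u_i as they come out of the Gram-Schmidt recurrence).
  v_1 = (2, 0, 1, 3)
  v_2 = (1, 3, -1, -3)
Orthogonal basis:
  u_1 = (2, 0, 1, 3)
  u_2 = (15/7, 3, -3/7, -9/7)

Apply the Gram-Schmidt recurrence
  u_1 = v_1
  u_i = v_i − Σ_{j<i} ((v_i · u_j) / (u_j · u_j)) · u_j.

Step by step this gives:
  u_1 = (2, 0, 1, 3)
  u_2 = (15/7, 3, -3/7, -9/7)

Orthogonality check:
  u_2 · u_1 = 0 (should be 0)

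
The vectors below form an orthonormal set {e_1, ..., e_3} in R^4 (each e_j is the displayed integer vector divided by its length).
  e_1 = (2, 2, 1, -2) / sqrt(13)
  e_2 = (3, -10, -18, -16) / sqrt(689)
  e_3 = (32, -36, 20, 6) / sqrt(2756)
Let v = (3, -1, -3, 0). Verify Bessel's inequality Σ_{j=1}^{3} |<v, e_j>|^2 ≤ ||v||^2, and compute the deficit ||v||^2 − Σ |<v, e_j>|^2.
Σ |<v, e_j>|^2 = 126/13; ||v||^2 = 19; deficit = 121/13

Write each e_j = u_j / sqrt(<u_j, u_j>) where u_j is the displayed integer vector. Then <v, e_j> = <v, u_j> / sqrt(<u_j, u_j>), so |<v, e_j>|^2 = <v, u_j>^2 / <u_j, u_j>.
Coefficients: <v, e_1> = 1/sqrt(13), <v, e_2> = 73/sqrt(689), <v, e_3> = 72/sqrt(2756).
Square and sum: Σ |<v, e_j>|^2 = 126/13.
Compute ||v||^2 = v·v = 19.
Deficit = 19 − 126/13 = 121/13 ≥ 0, confirming Bessel's inequality. (The deficit equals ||v − Σ <v,e_j> e_j||^2, the squared distance from v to span{e_j}.)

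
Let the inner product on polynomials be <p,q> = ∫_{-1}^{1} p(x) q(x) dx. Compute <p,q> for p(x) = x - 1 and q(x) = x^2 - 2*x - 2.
<p,q> = 2

Expand the product: p(x)·q(x) = x^3 - 3*x^2 + 2.
∫_{-1}^{1} of each monomial x^k gives [2/(k+1) if k even, 0 if k odd]. Integrating term-by-term (or equivalently evaluating the antiderivative F(x) = x^4/4 - x^3 + 2*x at the endpoints):
  F(1) − F(−1) = 5/4 − (-3/4) = 2.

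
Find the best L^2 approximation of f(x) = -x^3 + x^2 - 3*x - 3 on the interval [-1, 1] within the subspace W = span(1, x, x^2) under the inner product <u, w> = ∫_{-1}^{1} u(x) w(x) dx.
g(x) = x^2 - 18*x/5 - 3

The best approximation g ∈ W is the orthogonal projection of f onto W. Writing g = a_0 + a_1 x + a_2 x^2, the coefficients solve the normal equations G · a = b where
  G_{ij} = <φ_i, φ_j> and b_i = <f, φ_i>, with φ_0 = 1, φ_1 = x, φ_2 = x^2.
G =
  [2, 0, 2/3]
  [0, 2/3, 0]
  [2/3, 0, 2/5],
b = (-16/3, -12/5, -8/5).
Solving gives a_0 = -3, a_1 = -18/5, a_2 = 1, so
  g(x) = x^2 - 18*x/5 - 3.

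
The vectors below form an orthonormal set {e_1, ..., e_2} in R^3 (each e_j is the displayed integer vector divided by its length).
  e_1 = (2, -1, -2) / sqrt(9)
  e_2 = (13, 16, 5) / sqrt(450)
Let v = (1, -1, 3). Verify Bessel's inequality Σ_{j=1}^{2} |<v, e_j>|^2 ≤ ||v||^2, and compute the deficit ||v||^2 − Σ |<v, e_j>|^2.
Σ |<v, e_j>|^2 = 33/25; ||v||^2 = 11; deficit = 242/25

Write each e_j = u_j / sqrt(<u_j, u_j>) where u_j is the displayed integer vector. Then <v, e_j> = <v, u_j> / sqrt(<u_j, u_j>), so |<v, e_j>|^2 = <v, u_j>^2 / <u_j, u_j>.
Coefficients: <v, e_1> = -3/sqrt(9), <v, e_2> = 12/sqrt(450).
Square and sum: Σ |<v, e_j>|^2 = 33/25.
Compute ||v||^2 = v·v = 11.
Deficit = 11 − 33/25 = 242/25 ≥ 0, confirming Bessel's inequality. (The deficit equals ||v − Σ <v,e_j> e_j||^2, the squared distance from v to span{e_j}.)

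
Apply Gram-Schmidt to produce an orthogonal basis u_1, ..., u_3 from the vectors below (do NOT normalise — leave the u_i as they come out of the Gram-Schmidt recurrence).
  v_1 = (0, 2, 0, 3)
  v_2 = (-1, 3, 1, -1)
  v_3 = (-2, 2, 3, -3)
Orthogonal basis:
  u_1 = (0, 2, 0, 3)
  u_2 = (-1, 33/13, 1, -22/13)
  u_3 = (-97/147, -31/49, 244/147, 62/147)

Apply the Gram-Schmidt recurrence
  u_1 = v_1
  u_i = v_i − Σ_{j<i} ((v_i · u_j) / (u_j · u_j)) · u_j.

Step by step this gives:
  u_1 = (0, 2, 0, 3)
  u_2 = (-1, 33/13, 1, -22/13)
  u_3 = (-97/147, -31/49, 244/147, 62/147)

Orthogonality check:
  u_2 · u_1 = 0 (should be 0)
  u_3 · u_1 = 0 (should be 0)
  u_3 · u_2 = 0 (should be 0)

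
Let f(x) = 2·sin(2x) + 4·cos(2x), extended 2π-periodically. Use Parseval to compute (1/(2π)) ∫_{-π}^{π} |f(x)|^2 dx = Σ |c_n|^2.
Σ |c_n|^2 = 10

Expand |f|^2 and use orthogonality of {sin(nx), cos(mx)} on [-π, π]:
  ∫_{-π}^{π} sin(nx)^2 dx = π, ∫ cos(mx)^2 dx = π, and cross terms integrate to 0.
So ∫_{-π}^{π} f(x)^2 dx = 2^2 · π + 4^2 · π = (4 + 16)π.
Divide by 2π: (4 + 16)/2 = 10.
By Parseval, this equals Σ |c_n|^2.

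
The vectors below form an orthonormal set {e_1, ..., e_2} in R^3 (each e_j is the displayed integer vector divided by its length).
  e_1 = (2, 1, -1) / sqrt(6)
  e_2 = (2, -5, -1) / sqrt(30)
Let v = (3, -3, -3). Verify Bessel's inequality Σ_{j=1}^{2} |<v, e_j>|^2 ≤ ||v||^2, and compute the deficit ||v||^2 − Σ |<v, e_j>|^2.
Σ |<v, e_j>|^2 = 126/5; ||v||^2 = 27; deficit = 9/5

Write each e_j = u_j / sqrt(<u_j, u_j>) where u_j is the displayed integer vector. Then <v, e_j> = <v, u_j> / sqrt(<u_j, u_j>), so |<v, e_j>|^2 = <v, u_j>^2 / <u_j, u_j>.
Coefficients: <v, e_1> = 6/sqrt(6), <v, e_2> = 24/sqrt(30).
Square and sum: Σ |<v, e_j>|^2 = 126/5.
Compute ||v||^2 = v·v = 27.
Deficit = 27 − 126/5 = 9/5 ≥ 0, confirming Bessel's inequality. (The deficit equals ||v − Σ <v,e_j> e_j||^2, the squared distance from v to span{e_j}.)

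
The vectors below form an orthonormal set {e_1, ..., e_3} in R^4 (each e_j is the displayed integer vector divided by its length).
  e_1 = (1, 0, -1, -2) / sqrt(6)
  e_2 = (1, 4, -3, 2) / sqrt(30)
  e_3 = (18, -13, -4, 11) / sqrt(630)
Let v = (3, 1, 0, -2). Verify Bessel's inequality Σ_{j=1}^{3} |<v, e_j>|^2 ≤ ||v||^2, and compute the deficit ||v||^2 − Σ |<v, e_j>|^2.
Σ |<v, e_j>|^2 = 1139/126; ||v||^2 = 14; deficit = 625/126

Write each e_j = u_j / sqrt(<u_j, u_j>) where u_j is the displayed integer vector. Then <v, e_j> = <v, u_j> / sqrt(<u_j, u_j>), so |<v, e_j>|^2 = <v, u_j>^2 / <u_j, u_j>.
Coefficients: <v, e_1> = 7/sqrt(6), <v, e_2> = 3/sqrt(30), <v, e_3> = 19/sqrt(630).
Square and sum: Σ |<v, e_j>|^2 = 1139/126.
Compute ||v||^2 = v·v = 14.
Deficit = 14 − 1139/126 = 625/126 ≥ 0, confirming Bessel's inequality. (The deficit equals ||v − Σ <v,e_j> e_j||^2, the squared distance from v to span{e_j}.)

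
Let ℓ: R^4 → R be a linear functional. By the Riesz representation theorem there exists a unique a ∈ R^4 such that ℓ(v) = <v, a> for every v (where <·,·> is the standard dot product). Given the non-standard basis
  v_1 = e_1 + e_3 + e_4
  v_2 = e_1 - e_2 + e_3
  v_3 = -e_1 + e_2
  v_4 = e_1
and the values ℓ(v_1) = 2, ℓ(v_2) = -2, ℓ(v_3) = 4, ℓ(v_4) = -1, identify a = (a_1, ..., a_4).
a = (-1, 3, 2, 1)

Write a = (a_1, ..., a_4) in the standard basis. For each basis vector v_i, ℓ(v_i) = <v_i, a> is a linear equation in the a_j's. Collect the n equations into a matrix system V a = ℓ, where row i of V is v_i (expressed in the standard basis). Since V is invertible (lower-triangular with 1s on the diagonal, up to permutation), solve by back-substitution:
  V =
[[1, 0, 1, 1],
 [1, -1, 1, 0],
 [-1, 1, 0, 0],
 [1, 0, 0, 0]]
  V a = (2, -2, 4, -1)
Solving gives a = (-1, 3, 2, 1).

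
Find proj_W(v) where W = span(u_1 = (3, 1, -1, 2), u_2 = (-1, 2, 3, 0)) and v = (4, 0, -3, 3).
proj_W(v) = (837/194, 10/97, -575/194, 242/97)

Set up U = [u_1 | ... | u_2] ∈ R^(4×2). The projector onto W = col(U) is P = U (U^T U)^(-1) U^T.
Compute U^T U =
  [15, -4]
  [-4, 14],
and U^T v = (21, -13).
Solve U^T U · c = U^T v for the coefficients: c = (121/97, -111/194). The projection is proj_W(v) = U c.
Check: (v - proj_W(v)) · u_1 = 0  (should be 0).
Check: (v - proj_W(v)) · u_2 = 0  (should be 0).
Result: proj_W(v) = (837/194, 10/97, -575/194, 242/97).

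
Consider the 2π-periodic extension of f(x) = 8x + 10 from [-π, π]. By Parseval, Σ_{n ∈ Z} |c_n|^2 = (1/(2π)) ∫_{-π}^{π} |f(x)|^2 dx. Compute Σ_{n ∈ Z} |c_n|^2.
Σ |c_n|^2 = 64π^2/3 + 100

Expand and integrate term by term over [-π, π]:
  ∫ (8x)^2 dx = 64·(2π^3/3); ∫ 2·8·(10)·x dx = 0 (odd integrand); ∫ 10^2 dx = 100·2π.
So (1/(2π)) ∫_{-π}^{π} (8x + 10)^2 dx = 64π^2/3 + 100 = 64π^2/3 + 100.
Parseval ⇒ Σ |c_n|^2 = 64π^2/3 + 100.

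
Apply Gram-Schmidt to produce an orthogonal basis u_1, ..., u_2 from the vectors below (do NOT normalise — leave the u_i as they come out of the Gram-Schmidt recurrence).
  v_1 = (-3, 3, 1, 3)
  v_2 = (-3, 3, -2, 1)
Orthogonal basis:
  u_1 = (-3, 3, 1, 3)
  u_2 = (-27/28, 27/28, -75/28, -29/28)

Apply the Gram-Schmidt recurrence
  u_1 = v_1
  u_i = v_i − Σ_{j<i} ((v_i · u_j) / (u_j · u_j)) · u_j.

Step by step this gives:
  u_1 = (-3, 3, 1, 3)
  u_2 = (-27/28, 27/28, -75/28, -29/28)

Orthogonality check:
  u_2 · u_1 = 0 (should be 0)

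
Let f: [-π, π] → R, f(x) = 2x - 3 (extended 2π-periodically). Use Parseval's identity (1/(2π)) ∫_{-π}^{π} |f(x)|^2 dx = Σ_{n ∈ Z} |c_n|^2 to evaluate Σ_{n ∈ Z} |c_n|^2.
Σ |c_n|^2 = 4π^2/3 + 9

Expand and integrate term by term over [-π, π]:
  ∫ (2x)^2 dx = 4·(2π^3/3); ∫ 2·2·(-3)·x dx = 0 (odd integrand); ∫ (-3)^2 dx = 9·2π.
So (1/(2π)) ∫_{-π}^{π} (2x - 3)^2 dx = 4π^2/3 + 9 = 4π^2/3 + 9.
Parseval ⇒ Σ |c_n|^2 = 4π^2/3 + 9.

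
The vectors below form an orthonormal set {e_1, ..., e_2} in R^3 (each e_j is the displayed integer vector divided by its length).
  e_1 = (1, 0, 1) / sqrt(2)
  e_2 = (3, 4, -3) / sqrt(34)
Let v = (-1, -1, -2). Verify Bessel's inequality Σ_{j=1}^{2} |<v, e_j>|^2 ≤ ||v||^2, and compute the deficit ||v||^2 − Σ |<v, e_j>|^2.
Σ |<v, e_j>|^2 = 77/17; ||v||^2 = 6; deficit = 25/17

Write each e_j = u_j / sqrt(<u_j, u_j>) where u_j is the displayed integer vector. Then <v, e_j> = <v, u_j> / sqrt(<u_j, u_j>), so |<v, e_j>|^2 = <v, u_j>^2 / <u_j, u_j>.
Coefficients: <v, e_1> = -3/sqrt(2), <v, e_2> = -1/sqrt(34).
Square and sum: Σ |<v, e_j>|^2 = 77/17.
Compute ||v||^2 = v·v = 6.
Deficit = 6 − 77/17 = 25/17 ≥ 0, confirming Bessel's inequality. (The deficit equals ||v − Σ <v,e_j> e_j||^2, the squared distance from v to span{e_j}.)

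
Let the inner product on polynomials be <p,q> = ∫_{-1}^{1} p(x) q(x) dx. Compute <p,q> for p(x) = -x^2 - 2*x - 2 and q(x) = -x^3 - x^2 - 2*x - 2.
<p,q> = 218/15

Expand the product: p(x)·q(x) = x^5 + 3*x^4 + 6*x^3 + 8*x^2 + 8*x + 4.
∫_{-1}^{1} of each monomial x^k gives [2/(k+1) if k even, 0 if k odd]. Integrating term-by-term (or equivalently evaluating the antiderivative F(x) = x^6/6 + 3*x^5/5 + 3*x^4/2 + 8*x^3/3 + 4*x^2 + 4*x at the endpoints):
  F(1) − F(−1) = 194/15 − (-8/5) = 218/15.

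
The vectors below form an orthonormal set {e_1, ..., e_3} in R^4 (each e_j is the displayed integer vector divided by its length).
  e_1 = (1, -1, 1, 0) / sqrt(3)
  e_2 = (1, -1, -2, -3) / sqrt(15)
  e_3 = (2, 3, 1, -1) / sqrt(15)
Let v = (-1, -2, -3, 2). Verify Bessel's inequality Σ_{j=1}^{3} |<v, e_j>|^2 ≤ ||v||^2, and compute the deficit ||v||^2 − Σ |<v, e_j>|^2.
Σ |<v, e_j>|^2 = 38/3; ||v||^2 = 18; deficit = 16/3

Write each e_j = u_j / sqrt(<u_j, u_j>) where u_j is the displayed integer vector. Then <v, e_j> = <v, u_j> / sqrt(<u_j, u_j>), so |<v, e_j>|^2 = <v, u_j>^2 / <u_j, u_j>.
Coefficients: <v, e_1> = -2/sqrt(3), <v, e_2> = 1/sqrt(15), <v, e_3> = -13/sqrt(15).
Square and sum: Σ |<v, e_j>|^2 = 38/3.
Compute ||v||^2 = v·v = 18.
Deficit = 18 − 38/3 = 16/3 ≥ 0, confirming Bessel's inequality. (The deficit equals ||v − Σ <v,e_j> e_j||^2, the squared distance from v to span{e_j}.)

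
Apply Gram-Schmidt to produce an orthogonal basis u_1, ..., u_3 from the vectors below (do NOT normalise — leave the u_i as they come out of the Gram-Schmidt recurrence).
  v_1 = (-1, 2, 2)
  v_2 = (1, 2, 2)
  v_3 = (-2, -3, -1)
Orthogonal basis:
  u_1 = (-1, 2, 2)
  u_2 = (16/9, 4/9, 4/9)
  u_3 = (0, -1, 1)

Apply the Gram-Schmidt recurrence
  u_1 = v_1
  u_i = v_i − Σ_{j<i} ((v_i · u_j) / (u_j · u_j)) · u_j.

Step by step this gives:
  u_1 = (-1, 2, 2)
  u_2 = (16/9, 4/9, 4/9)
  u_3 = (0, -1, 1)

Orthogonality check:
  u_2 · u_1 = 0 (should be 0)
  u_3 · u_1 = 0 (should be 0)
  u_3 · u_2 = 0 (should be 0)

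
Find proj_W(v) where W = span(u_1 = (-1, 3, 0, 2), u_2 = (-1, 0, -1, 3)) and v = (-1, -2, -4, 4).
proj_W(v) = (-131/105, -86/35, -31/15, 479/105)

Set up U = [u_1 | ... | u_2] ∈ R^(4×2). The projector onto W = col(U) is P = U (U^T U)^(-1) U^T.
Compute U^T U =
  [14, 7]
  [7, 11],
and U^T v = (3, 17).
Solve U^T U · c = U^T v for the coefficients: c = (-86/105, 31/15). The projection is proj_W(v) = U c.
Check: (v - proj_W(v)) · u_1 = 0  (should be 0).
Check: (v - proj_W(v)) · u_2 = 0  (should be 0).
Result: proj_W(v) = (-131/105, -86/35, -31/15, 479/105).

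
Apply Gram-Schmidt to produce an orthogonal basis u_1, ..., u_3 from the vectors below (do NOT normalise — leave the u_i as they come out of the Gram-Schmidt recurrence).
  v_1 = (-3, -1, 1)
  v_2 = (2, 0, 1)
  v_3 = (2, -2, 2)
Orthogonal basis:
  u_1 = (-3, -1, 1)
  u_2 = (7/11, -5/11, 16/11)
  u_3 = (4/15, -4/3, -8/15)

Apply the Gram-Schmidt recurrence
  u_1 = v_1
  u_i = v_i − Σ_{j<i} ((v_i · u_j) / (u_j · u_j)) · u_j.

Step by step this gives:
  u_1 = (-3, -1, 1)
  u_2 = (7/11, -5/11, 16/11)
  u_3 = (4/15, -4/3, -8/15)

Orthogonality check:
  u_2 · u_1 = 0 (should be 0)
  u_3 · u_1 = 0 (should be 0)
  u_3 · u_2 = 0 (should be 0)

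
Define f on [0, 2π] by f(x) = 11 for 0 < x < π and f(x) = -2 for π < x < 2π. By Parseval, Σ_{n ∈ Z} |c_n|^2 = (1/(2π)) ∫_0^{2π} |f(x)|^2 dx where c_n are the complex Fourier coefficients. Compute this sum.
Σ |c_n|^2 = 125/2

Parseval equates the L^2 energy of f (normalised by 1/(2π)) with the ℓ^2 sum of its Fourier coefficients: (1/(2π)) ∫_0^{2π} |f|^2 = Σ |c_n|^2.
Compute the left side: (1/(2π)) [∫_0^π 11^2 dx + ∫_π^{2π} (-2)^2 dx] = (1/(2π)) · (121π + 4π) = (121 + 4)/2 = 125/2.
So Σ_{n ∈ Z} |c_n|^2 = 125/2.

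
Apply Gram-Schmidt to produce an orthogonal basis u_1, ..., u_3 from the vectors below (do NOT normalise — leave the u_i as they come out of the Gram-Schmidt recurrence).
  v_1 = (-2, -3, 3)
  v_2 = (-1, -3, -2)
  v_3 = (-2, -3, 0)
Orthogonal basis:
  u_1 = (-2, -3, 3)
  u_2 = (-6/11, -51/22, -59/22)
  u_3 = (-135/283, 63/283, -27/283)

Apply the Gram-Schmidt recurrence
  u_1 = v_1
  u_i = v_i − Σ_{j<i} ((v_i · u_j) / (u_j · u_j)) · u_j.

Step by step this gives:
  u_1 = (-2, -3, 3)
  u_2 = (-6/11, -51/22, -59/22)
  u_3 = (-135/283, 63/283, -27/283)

Orthogonality check:
  u_2 · u_1 = 0 (should be 0)
  u_3 · u_1 = 0 (should be 0)
  u_3 · u_2 = 0 (should be 0)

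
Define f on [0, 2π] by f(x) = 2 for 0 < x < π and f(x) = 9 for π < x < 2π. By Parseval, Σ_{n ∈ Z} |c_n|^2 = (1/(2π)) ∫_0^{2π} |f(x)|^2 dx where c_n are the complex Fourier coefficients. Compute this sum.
Σ |c_n|^2 = 85/2

Parseval equates the L^2 energy of f (normalised by 1/(2π)) with the ℓ^2 sum of its Fourier coefficients: (1/(2π)) ∫_0^{2π} |f|^2 = Σ |c_n|^2.
Compute the left side: (1/(2π)) [∫_0^π 2^2 dx + ∫_π^{2π} 9^2 dx] = (1/(2π)) · (4π + 81π) = (4 + 81)/2 = 85/2.
So Σ_{n ∈ Z} |c_n|^2 = 85/2.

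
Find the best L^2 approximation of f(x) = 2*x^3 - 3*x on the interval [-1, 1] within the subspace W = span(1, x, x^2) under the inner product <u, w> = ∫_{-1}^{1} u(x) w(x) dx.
g(x) = -9*x/5

The best approximation g ∈ W is the orthogonal projection of f onto W. Writing g = a_0 + a_1 x + a_2 x^2, the coefficients solve the normal equations G · a = b where
  G_{ij} = <φ_i, φ_j> and b_i = <f, φ_i>, with φ_0 = 1, φ_1 = x, φ_2 = x^2.
G =
  [2, 0, 2/3]
  [0, 2/3, 0]
  [2/3, 0, 2/5],
b = (0, -6/5, 0).
Solving gives a_0 = 0, a_1 = -9/5, a_2 = 0, so
  g(x) = -9*x/5.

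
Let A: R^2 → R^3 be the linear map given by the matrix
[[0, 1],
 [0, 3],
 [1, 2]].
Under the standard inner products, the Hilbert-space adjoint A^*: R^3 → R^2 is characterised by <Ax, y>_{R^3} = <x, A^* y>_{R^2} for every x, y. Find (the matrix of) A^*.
A^* = A^T =
[[0, 0, 1],
 [1, 3, 2]]

For real matrices with standard dot products, the defining identity <Ax, y> = <x, A^* y> gives (Ax)^T y = x^T (A^*) y, i.e. x^T A^T y = x^T (A^*) y. Since this holds for all x, y, we must have A^* = A^T. Therefore
A^* =
[[0, 0, 1],
 [1, 3, 2]].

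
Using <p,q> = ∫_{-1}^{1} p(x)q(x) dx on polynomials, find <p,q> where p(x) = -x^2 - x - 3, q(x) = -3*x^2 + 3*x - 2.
<p,q> = 278/15

Expand the product: p(x)·q(x) = 3*x^4 + 8*x^2 - 7*x + 6.
∫_{-1}^{1} of each monomial x^k gives [2/(k+1) if k even, 0 if k odd]. Integrating term-by-term (or equivalently evaluating the antiderivative F(x) = 3*x^5/5 + 8*x^3/3 - 7*x^2/2 + 6*x at the endpoints):
  F(1) − F(−1) = 173/30 − (-383/30) = 278/15.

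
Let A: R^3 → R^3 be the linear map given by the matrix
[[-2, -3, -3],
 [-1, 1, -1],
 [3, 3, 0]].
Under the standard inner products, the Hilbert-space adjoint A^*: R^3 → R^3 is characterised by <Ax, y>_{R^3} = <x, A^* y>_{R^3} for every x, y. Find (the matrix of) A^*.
A^* = A^T =
[[-2, -1, 3],
 [-3, 1, 3],
 [-3, -1, 0]]

For real matrices with standard dot products, the defining identity <Ax, y> = <x, A^* y> gives (Ax)^T y = x^T (A^*) y, i.e. x^T A^T y = x^T (A^*) y. Since this holds for all x, y, we must have A^* = A^T. Therefore
A^* =
[[-2, -1, 3],
 [-3, 1, 3],
 [-3, -1, 0]].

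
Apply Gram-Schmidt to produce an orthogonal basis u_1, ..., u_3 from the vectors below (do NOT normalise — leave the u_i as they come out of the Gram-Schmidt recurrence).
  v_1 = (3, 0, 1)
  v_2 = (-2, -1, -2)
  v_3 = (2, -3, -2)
Orthogonal basis:
  u_1 = (3, 0, 1)
  u_2 = (2/5, -1, -6/5)
  u_3 = (-2/13, -8/13, 6/13)

Apply the Gram-Schmidt recurrence
  u_1 = v_1
  u_i = v_i − Σ_{j<i} ((v_i · u_j) / (u_j · u_j)) · u_j.

Step by step this gives:
  u_1 = (3, 0, 1)
  u_2 = (2/5, -1, -6/5)
  u_3 = (-2/13, -8/13, 6/13)

Orthogonality check:
  u_2 · u_1 = 0 (should be 0)
  u_3 · u_1 = 0 (should be 0)
  u_3 · u_2 = 0 (should be 0)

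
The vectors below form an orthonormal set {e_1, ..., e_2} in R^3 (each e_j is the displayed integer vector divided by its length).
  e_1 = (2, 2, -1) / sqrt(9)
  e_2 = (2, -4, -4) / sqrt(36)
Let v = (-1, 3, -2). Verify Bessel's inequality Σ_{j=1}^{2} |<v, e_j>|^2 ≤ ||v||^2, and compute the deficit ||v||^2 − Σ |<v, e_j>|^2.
Σ |<v, e_j>|^2 = 5; ||v||^2 = 14; deficit = 9

Write each e_j = u_j / sqrt(<u_j, u_j>) where u_j is the displayed integer vector. Then <v, e_j> = <v, u_j> / sqrt(<u_j, u_j>), so |<v, e_j>|^2 = <v, u_j>^2 / <u_j, u_j>.
Coefficients: <v, e_1> = 6/sqrt(9), <v, e_2> = -6/sqrt(36).
Square and sum: Σ |<v, e_j>|^2 = 5.
Compute ||v||^2 = v·v = 14.
Deficit = 14 − 5 = 9 ≥ 0, confirming Bessel's inequality. (The deficit equals ||v − Σ <v,e_j> e_j||^2, the squared distance from v to span{e_j}.)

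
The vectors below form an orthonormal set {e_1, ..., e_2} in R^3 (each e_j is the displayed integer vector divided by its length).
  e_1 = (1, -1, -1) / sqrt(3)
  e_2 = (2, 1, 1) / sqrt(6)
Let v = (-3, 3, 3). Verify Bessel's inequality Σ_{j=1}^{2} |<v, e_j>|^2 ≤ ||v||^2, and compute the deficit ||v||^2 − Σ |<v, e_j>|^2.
Σ |<v, e_j>|^2 = 27; ||v||^2 = 27; deficit = 0

Write each e_j = u_j / sqrt(<u_j, u_j>) where u_j is the displayed integer vector. Then <v, e_j> = <v, u_j> / sqrt(<u_j, u_j>), so |<v, e_j>|^2 = <v, u_j>^2 / <u_j, u_j>.
Coefficients: <v, e_1> = -9/sqrt(3), <v, e_2> = 0/sqrt(6).
Square and sum: Σ |<v, e_j>|^2 = 27.
Compute ||v||^2 = v·v = 27.
Deficit = 27 − 27 = 0 ≥ 0, confirming Bessel's inequality. (The deficit equals ||v − Σ <v,e_j> e_j||^2, the squared distance from v to span{e_j}.)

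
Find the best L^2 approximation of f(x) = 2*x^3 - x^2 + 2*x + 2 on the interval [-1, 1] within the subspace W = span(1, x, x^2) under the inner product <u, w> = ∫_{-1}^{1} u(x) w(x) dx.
g(x) = -x^2 + 16*x/5 + 2

The best approximation g ∈ W is the orthogonal projection of f onto W. Writing g = a_0 + a_1 x + a_2 x^2, the coefficients solve the normal equations G · a = b where
  G_{ij} = <φ_i, φ_j> and b_i = <f, φ_i>, with φ_0 = 1, φ_1 = x, φ_2 = x^2.
G =
  [2, 0, 2/3]
  [0, 2/3, 0]
  [2/3, 0, 2/5],
b = (10/3, 32/15, 14/15).
Solving gives a_0 = 2, a_1 = 16/5, a_2 = -1, so
  g(x) = -x^2 + 16*x/5 + 2.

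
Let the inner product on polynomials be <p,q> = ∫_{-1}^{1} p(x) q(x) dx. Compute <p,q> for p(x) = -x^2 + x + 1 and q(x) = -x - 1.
<p,q> = -2

Expand the product: p(x)·q(x) = x^3 - 2*x - 1.
∫_{-1}^{1} of each monomial x^k gives [2/(k+1) if k even, 0 if k odd]. Integrating term-by-term (or equivalently evaluating the antiderivative F(x) = x^4/4 - x^2 - x at the endpoints):
  F(1) − F(−1) = -7/4 − (1/4) = -2.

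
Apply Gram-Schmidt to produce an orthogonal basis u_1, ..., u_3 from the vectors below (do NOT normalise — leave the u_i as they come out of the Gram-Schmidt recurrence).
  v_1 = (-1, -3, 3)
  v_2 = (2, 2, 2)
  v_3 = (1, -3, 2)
Orthogonal basis:
  u_1 = (-1, -3, 3)
  u_2 = (36/19, 32/19, 44/19)
  u_3 = (3/2, -1, -1/2)

Apply the Gram-Schmidt recurrence
  u_1 = v_1
  u_i = v_i − Σ_{j<i} ((v_i · u_j) / (u_j · u_j)) · u_j.

Step by step this gives:
  u_1 = (-1, -3, 3)
  u_2 = (36/19, 32/19, 44/19)
  u_3 = (3/2, -1, -1/2)

Orthogonality check:
  u_2 · u_1 = 0 (should be 0)
  u_3 · u_1 = 0 (should be 0)
  u_3 · u_2 = 0 (should be 0)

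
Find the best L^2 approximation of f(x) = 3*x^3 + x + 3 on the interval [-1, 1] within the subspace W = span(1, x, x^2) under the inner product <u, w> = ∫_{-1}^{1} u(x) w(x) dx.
g(x) = 14*x/5 + 3

The best approximation g ∈ W is the orthogonal projection of f onto W. Writing g = a_0 + a_1 x + a_2 x^2, the coefficients solve the normal equations G · a = b where
  G_{ij} = <φ_i, φ_j> and b_i = <f, φ_i>, with φ_0 = 1, φ_1 = x, φ_2 = x^2.
G =
  [2, 0, 2/3]
  [0, 2/3, 0]
  [2/3, 0, 2/5],
b = (6, 28/15, 2).
Solving gives a_0 = 3, a_1 = 14/5, a_2 = 0, so
  g(x) = 14*x/5 + 3.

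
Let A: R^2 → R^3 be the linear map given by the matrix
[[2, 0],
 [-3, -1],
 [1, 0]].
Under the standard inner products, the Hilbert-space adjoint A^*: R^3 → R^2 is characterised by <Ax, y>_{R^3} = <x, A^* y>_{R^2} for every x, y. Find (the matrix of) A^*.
A^* = A^T =
[[2, -3, 1],
 [0, -1, 0]]

For real matrices with standard dot products, the defining identity <Ax, y> = <x, A^* y> gives (Ax)^T y = x^T (A^*) y, i.e. x^T A^T y = x^T (A^*) y. Since this holds for all x, y, we must have A^* = A^T. Therefore
A^* =
[[2, -3, 1],
 [0, -1, 0]].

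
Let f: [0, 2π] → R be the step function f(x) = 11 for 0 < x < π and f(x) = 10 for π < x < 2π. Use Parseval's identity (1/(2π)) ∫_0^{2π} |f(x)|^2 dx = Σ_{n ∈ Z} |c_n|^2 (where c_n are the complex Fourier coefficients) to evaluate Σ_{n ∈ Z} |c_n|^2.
Σ |c_n|^2 = 221/2

Parseval equates the L^2 energy of f (normalised by 1/(2π)) with the ℓ^2 sum of its Fourier coefficients: (1/(2π)) ∫_0^{2π} |f|^2 = Σ |c_n|^2.
Compute the left side: (1/(2π)) [∫_0^π 11^2 dx + ∫_π^{2π} 10^2 dx] = (1/(2π)) · (121π + 100π) = (121 + 100)/2 = 221/2.
So Σ_{n ∈ Z} |c_n|^2 = 221/2.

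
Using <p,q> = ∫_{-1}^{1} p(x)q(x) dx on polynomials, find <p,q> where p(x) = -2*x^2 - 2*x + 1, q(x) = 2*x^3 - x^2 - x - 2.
<p,q> = -22/15

Expand the product: p(x)·q(x) = -4*x^5 - 2*x^4 + 6*x^3 + 5*x^2 + 3*x - 2.
∫_{-1}^{1} of each monomial x^k gives [2/(k+1) if k even, 0 if k odd]. Integrating term-by-term (or equivalently evaluating the antiderivative F(x) = -2*x^6/3 - 2*x^5/5 + 3*x^4/2 + 5*x^3/3 + 3*x^2/2 - 2*x at the endpoints):
  F(1) − F(−1) = 8/5 − (46/15) = -22/15.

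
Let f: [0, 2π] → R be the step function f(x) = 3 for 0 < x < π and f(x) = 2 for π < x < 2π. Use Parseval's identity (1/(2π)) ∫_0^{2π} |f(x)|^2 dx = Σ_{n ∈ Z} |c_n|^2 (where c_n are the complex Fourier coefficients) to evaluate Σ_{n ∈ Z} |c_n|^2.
Σ |c_n|^2 = 13/2

Parseval equates the L^2 energy of f (normalised by 1/(2π)) with the ℓ^2 sum of its Fourier coefficients: (1/(2π)) ∫_0^{2π} |f|^2 = Σ |c_n|^2.
Compute the left side: (1/(2π)) [∫_0^π 3^2 dx + ∫_π^{2π} 2^2 dx] = (1/(2π)) · (9π + 4π) = (9 + 4)/2 = 13/2.
So Σ_{n ∈ Z} |c_n|^2 = 13/2.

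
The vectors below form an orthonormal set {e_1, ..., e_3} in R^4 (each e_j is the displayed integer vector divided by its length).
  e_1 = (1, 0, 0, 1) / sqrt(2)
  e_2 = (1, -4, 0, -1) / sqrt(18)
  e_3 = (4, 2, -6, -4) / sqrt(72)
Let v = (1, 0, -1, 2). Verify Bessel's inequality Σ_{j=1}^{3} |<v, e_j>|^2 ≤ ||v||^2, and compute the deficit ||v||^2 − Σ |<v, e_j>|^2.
Σ |<v, e_j>|^2 = 83/18; ||v||^2 = 6; deficit = 25/18

Write each e_j = u_j / sqrt(<u_j, u_j>) where u_j is the displayed integer vector. Then <v, e_j> = <v, u_j> / sqrt(<u_j, u_j>), so |<v, e_j>|^2 = <v, u_j>^2 / <u_j, u_j>.
Coefficients: <v, e_1> = 3/sqrt(2), <v, e_2> = -1/sqrt(18), <v, e_3> = 2/sqrt(72).
Square and sum: Σ |<v, e_j>|^2 = 83/18.
Compute ||v||^2 = v·v = 6.
Deficit = 6 − 83/18 = 25/18 ≥ 0, confirming Bessel's inequality. (The deficit equals ||v − Σ <v,e_j> e_j||^2, the squared distance from v to span{e_j}.)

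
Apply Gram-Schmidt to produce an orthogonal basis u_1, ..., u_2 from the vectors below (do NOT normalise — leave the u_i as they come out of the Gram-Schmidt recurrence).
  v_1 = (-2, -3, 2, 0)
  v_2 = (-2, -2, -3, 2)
Orthogonal basis:
  u_1 = (-2, -3, 2, 0)
  u_2 = (-26/17, -22/17, -59/17, 2)

Apply the Gram-Schmidt recurrence
  u_1 = v_1
  u_i = v_i − Σ_{j<i} ((v_i · u_j) / (u_j · u_j)) · u_j.

Step by step this gives:
  u_1 = (-2, -3, 2, 0)
  u_2 = (-26/17, -22/17, -59/17, 2)

Orthogonality check:
  u_2 · u_1 = 0 (should be 0)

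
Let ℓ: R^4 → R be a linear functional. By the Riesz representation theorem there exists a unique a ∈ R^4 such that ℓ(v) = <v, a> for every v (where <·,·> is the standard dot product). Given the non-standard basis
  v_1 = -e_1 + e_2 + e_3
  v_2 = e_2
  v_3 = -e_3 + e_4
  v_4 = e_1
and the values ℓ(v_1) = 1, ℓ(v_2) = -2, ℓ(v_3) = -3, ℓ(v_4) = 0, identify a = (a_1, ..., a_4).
a = (0, -2, 3, 0)

Write a = (a_1, ..., a_4) in the standard basis. For each basis vector v_i, ℓ(v_i) = <v_i, a> is a linear equation in the a_j's. Collect the n equations into a matrix system V a = ℓ, where row i of V is v_i (expressed in the standard basis). Since V is invertible (lower-triangular with 1s on the diagonal, up to permutation), solve by back-substitution:
  V =
[[-1, 1, 1, 0],
 [0, 1, 0, 0],
 [0, 0, -1, 1],
 [1, 0, 0, 0]]
  V a = (1, -2, -3, 0)
Solving gives a = (0, -2, 3, 0).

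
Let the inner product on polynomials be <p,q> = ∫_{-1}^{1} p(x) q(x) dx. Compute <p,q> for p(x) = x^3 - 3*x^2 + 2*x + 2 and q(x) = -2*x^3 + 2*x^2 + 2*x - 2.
<p,q> = -256/105

Expand the product: p(x)·q(x) = -2*x^6 + 8*x^5 - 8*x^4 - 8*x^3 + 14*x^2 - 4.
∫_{-1}^{1} of each monomial x^k gives [2/(k+1) if k even, 0 if k odd]. Integrating term-by-term (or equivalently evaluating the antiderivative F(x) = -2*x^7/7 + 4*x^6/3 - 8*x^5/5 - 2*x^4 + 14*x^3/3 - 4*x at the endpoints):
  F(1) − F(−1) = -66/35 − (58/105) = -256/105.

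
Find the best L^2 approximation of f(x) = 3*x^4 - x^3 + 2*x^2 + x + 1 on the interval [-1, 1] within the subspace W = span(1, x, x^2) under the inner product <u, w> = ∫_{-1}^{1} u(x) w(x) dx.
g(x) = 32*x^2/7 + 2*x/5 + 26/35

The best approximation g ∈ W is the orthogonal projection of f onto W. Writing g = a_0 + a_1 x + a_2 x^2, the coefficients solve the normal equations G · a = b where
  G_{ij} = <φ_i, φ_j> and b_i = <f, φ_i>, with φ_0 = 1, φ_1 = x, φ_2 = x^2.
G =
  [2, 0, 2/3]
  [0, 2/3, 0]
  [2/3, 0, 2/5],
b = (68/15, 4/15, 244/105).
Solving gives a_0 = 26/35, a_1 = 2/5, a_2 = 32/7, so
  g(x) = 32*x^2/7 + 2*x/5 + 26/35.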